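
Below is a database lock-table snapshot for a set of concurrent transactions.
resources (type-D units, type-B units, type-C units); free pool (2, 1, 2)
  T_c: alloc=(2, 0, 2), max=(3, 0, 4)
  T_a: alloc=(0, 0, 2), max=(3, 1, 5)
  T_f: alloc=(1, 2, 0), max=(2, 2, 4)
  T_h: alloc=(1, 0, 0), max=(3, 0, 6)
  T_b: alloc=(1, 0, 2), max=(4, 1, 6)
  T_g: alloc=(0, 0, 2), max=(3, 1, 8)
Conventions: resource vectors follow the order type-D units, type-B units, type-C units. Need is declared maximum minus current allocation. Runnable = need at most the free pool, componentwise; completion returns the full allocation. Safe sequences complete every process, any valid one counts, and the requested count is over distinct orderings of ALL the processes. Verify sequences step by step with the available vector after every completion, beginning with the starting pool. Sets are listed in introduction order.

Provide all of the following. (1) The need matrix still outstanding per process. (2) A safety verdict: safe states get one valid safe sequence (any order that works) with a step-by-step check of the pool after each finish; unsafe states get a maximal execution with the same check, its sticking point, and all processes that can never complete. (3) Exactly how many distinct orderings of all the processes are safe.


(1) Outstanding need per process (order type-D units, type-B units, type-C units):
  T_c: (1, 0, 2)
  T_a: (3, 1, 3)
  T_f: (1, 0, 4)
  T_h: (2, 0, 6)
  T_b: (3, 1, 4)
  T_g: (3, 1, 6)
(2) The state is SAFE; one workable sequence: T_c, T_f, T_b, T_h, T_g, T_a.
Key observation: T_c marks the first exact bind of the order: its need (1, 0, 2) fits the free (2, 1, 2) with zero slack on a requested resource.
Step-by-step check:
  pool = (2, 1, 2)
  T_c needs (1, 0, 2) <= (2, 1, 2) -> finishes; pool += (2, 0, 2) = (4, 1, 4)
  T_f needs (1, 0, 4) <= (4, 1, 4) -> finishes; pool += (1, 2, 0) = (5, 3, 4)
  T_b needs (3, 1, 4) <= (5, 3, 4) -> finishes; pool += (1, 0, 2) = (6, 3, 6)
  T_h needs (2, 0, 6) <= (6, 3, 6) -> finishes; pool += (1, 0, 0) = (7, 3, 6)
  T_g needs (3, 1, 6) <= (7, 3, 6) -> finishes; pool += (0, 0, 2) = (7, 3, 8)
  T_a needs (3, 1, 3) <= (7, 3, 8) -> finishes; pool += (0, 0, 2) = (7, 3, 10)
(3) Exactly 60 of the possible complete orderings are safe sequences.


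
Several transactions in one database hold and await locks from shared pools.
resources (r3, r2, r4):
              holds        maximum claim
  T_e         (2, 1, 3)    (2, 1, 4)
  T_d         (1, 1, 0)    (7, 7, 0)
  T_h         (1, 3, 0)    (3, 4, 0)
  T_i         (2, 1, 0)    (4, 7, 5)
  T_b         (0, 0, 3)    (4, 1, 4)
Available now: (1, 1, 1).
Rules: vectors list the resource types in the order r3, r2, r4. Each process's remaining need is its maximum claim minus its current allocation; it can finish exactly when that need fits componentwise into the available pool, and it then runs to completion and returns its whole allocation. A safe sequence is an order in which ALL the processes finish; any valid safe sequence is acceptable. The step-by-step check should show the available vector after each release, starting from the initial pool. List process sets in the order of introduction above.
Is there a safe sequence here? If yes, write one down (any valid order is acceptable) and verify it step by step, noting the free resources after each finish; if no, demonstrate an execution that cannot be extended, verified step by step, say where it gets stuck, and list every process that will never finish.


The state is UNSAFE.
Key observation: T_e, T_h, T_b can finish, but then (4, 5, 7) is all there is, and the blocked group's r2 demands exceed it.
Going as far as possible: T_e, T_h, T_b; after that, nothing fits. Check, step by step:
  pool = (1, 1, 1)
  T_e needs (0, 0, 1) <= (1, 1, 1) -> finishes; pool += (2, 1, 3) = (3, 2, 4)
  T_h needs (2, 1, 0) <= (3, 2, 4) -> finishes; pool += (1, 3, 0) = (4, 5, 4)
  T_b needs (4, 1, 1) <= (4, 5, 4) -> finishes; pool += (0, 0, 3) = (4, 5, 7)
  blocked: T_d wants (6, 6, 0), pool (4, 5, 7) — not enough r3 and r2
  blocked: T_i wants (2, 6, 5), pool (4, 5, 7) — not enough r2
Permanently blocked: T_d and T_i.


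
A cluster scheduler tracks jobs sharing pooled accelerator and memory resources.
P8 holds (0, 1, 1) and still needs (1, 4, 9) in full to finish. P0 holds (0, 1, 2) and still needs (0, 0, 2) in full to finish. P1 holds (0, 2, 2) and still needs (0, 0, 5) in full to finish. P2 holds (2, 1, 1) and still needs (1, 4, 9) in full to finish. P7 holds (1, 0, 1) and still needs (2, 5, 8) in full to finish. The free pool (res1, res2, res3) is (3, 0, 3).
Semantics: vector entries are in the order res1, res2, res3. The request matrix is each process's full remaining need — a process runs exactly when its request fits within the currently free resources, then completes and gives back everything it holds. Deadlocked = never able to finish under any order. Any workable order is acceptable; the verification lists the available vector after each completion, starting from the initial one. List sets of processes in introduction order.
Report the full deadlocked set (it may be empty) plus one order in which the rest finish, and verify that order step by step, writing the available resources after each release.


The deadlocked set is P8, P2 and P7.
Key observation: no order helps: past P0, P1, the free pool tops out at (3, 3, 7), below what each blocked process needs in res2.
The rest can finish in the order P0, P1. Verifying each step:
  pool = (3, 0, 3)
  P0 needs (0, 0, 2) <= (3, 0, 3) -> finishes; pool += (0, 1, 2) = (3, 1, 5)
  P1 needs (0, 0, 5) <= (3, 1, 5) -> finishes; pool += (0, 2, 2) = (3, 3, 7)
The stuck group stays short no matter what:
  blocked: P8 wants (1, 4, 9), pool (3, 3, 7) — not enough res2 and res3
  blocked: P2 wants (1, 4, 9), pool (3, 3, 7) — not enough res2 and res3
  blocked: P7 wants (2, 5, 8), pool (3, 3, 7) — not enough res2 and res3


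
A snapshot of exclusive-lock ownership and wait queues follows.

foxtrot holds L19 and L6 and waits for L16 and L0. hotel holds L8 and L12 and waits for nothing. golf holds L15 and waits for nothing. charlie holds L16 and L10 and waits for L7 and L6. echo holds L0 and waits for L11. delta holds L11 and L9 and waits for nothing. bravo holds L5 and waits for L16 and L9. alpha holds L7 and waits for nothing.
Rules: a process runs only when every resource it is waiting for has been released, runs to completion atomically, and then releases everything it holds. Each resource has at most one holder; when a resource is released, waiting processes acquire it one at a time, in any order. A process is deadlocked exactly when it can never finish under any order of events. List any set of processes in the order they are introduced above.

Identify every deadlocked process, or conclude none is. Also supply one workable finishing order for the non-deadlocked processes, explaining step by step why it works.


The deadlocked set is foxtrot, charlie and bravo.
Key observation: the waits loop around foxtrot -> charlie -> foxtrot with no way out; bravo waits into the deadlock from upstream.
One completion order for the rest: delta, alpha, hotel, echo, golf.
Check, step by step:
  delta waits on nothing -> runs at once and releases L11 and L9
  alpha waits on nothing -> runs at once and releases L7
  hotel waits on nothing -> runs at once and releases L8 and L12
  echo: everything it awaited (L11) is free; runs, freeing L0
  golf waits on nothing -> runs at once and releases L15


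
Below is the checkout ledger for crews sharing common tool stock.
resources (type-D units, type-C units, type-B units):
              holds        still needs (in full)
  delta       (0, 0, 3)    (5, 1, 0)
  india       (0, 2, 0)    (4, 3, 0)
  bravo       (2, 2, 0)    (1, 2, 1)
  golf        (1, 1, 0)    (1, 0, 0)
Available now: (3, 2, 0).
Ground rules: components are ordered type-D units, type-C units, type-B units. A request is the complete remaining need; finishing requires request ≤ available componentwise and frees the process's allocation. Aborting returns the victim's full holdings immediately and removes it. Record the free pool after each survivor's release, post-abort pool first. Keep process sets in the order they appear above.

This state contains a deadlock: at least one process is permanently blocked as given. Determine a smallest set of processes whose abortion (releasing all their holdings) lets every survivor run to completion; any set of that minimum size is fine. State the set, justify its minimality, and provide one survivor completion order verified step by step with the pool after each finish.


The answer: abort delta.
Key observation: bravo could never have finished before the abort; with (0, 0, 3) returned by delta, it fits at step 1.
No smaller set exists: with zero aborts the deadlock remains.
One survivor order: bravo, golf, india. Walking it through (post-abort pool first):
  pool = (3, 2, 3)
  run bravo (needs (1, 2, 1), free (3, 2, 3)); after release of (2, 2, 0) the pool is (5, 4, 3)
  run golf (needs (1, 0, 0), free (5, 4, 3)); after release of (1, 1, 0) the pool is (6, 5, 3)
  run india (needs (4, 3, 0), free (6, 5, 3)); after release of (0, 2, 0) the pool is (6, 7, 3)


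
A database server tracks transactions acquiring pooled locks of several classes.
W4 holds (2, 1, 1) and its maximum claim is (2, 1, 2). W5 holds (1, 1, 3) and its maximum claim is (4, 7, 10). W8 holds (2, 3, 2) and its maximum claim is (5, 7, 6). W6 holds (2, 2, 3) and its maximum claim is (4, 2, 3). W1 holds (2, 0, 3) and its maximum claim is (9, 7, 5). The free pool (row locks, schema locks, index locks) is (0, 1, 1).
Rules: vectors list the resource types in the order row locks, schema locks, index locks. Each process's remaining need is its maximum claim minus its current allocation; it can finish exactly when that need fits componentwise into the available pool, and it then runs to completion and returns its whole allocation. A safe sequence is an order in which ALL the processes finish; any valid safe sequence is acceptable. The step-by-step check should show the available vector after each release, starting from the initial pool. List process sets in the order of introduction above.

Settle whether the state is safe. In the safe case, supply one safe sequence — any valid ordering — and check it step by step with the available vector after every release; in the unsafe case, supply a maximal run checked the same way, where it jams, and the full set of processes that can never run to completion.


The state is SAFE; one workable sequence: W4, W6, W8, W5, W1.
Key observation: reading the order forward, W4 is the first process whose need (0, 0, 1) meets the free pool (0, 1, 1) exactly on a resource it requests.
Verifying each step:
  pool = (0, 1, 1)
  W4 needs (0, 0, 1) <= (0, 1, 1) -> finishes; pool += (2, 1, 1) = (2, 2, 2)
  W6 needs (2, 0, 0) <= (2, 2, 2) -> finishes; pool += (2, 2, 3) = (4, 4, 5)
  W8 needs (3, 4, 4) <= (4, 4, 5) -> finishes; pool += (2, 3, 2) = (6, 7, 7)
  W5 needs (3, 6, 7) <= (6, 7, 7) -> finishes; pool += (1, 1, 3) = (7, 8, 10)
  W1 needs (7, 7, 2) <= (7, 8, 10) -> finishes; pool += (2, 0, 3) = (9, 8, 13)


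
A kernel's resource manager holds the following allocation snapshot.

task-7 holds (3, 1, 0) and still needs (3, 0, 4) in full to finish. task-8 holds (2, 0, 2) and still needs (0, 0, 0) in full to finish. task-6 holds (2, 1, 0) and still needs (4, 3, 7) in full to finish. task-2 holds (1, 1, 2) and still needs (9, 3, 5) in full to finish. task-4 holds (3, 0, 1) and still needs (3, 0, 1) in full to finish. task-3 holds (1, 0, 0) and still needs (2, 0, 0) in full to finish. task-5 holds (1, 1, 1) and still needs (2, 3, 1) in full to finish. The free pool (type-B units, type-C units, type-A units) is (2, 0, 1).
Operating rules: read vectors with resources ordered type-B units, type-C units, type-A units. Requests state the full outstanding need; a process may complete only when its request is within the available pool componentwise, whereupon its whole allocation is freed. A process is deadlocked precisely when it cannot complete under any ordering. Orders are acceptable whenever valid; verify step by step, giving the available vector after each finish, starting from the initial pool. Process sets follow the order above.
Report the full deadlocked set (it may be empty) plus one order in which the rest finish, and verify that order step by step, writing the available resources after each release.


Deadlocked set: task-6, task-2 and task-5.
Key observation: task-8, task-4, task-3, task-7 can finish, but then (11, 1, 4) is all there is, and the blocked group's type-C units demands exceed it.
One completion order for the rest: task-8, task-4, task-3, task-7. Walking it through:
  pool = (2, 0, 1)
  task-8: need (0, 0, 0) fits (2, 0, 1); releases (2, 0, 2), pool now (4, 0, 3)
  task-4: need (3, 0, 1) fits (4, 0, 3); releases (3, 0, 1), pool now (7, 0, 4)
  task-3: need (2, 0, 0) fits (7, 0, 4); releases (1, 0, 0), pool now (8, 0, 4)
  task-7: need (3, 0, 4) fits (8, 0, 4); releases (3, 1, 0), pool now (11, 1, 4)
The stuck group stays short no matter what:
  task-6 still needs (4, 3, 7) but only (11, 1, 4) is free — short on type-C units and type-A units
  task-2 still needs (9, 3, 5) but only (11, 1, 4) is free — short on type-C units and type-A units
  task-5 still needs (2, 3, 1) but only (11, 1, 4) is free — short on type-C units


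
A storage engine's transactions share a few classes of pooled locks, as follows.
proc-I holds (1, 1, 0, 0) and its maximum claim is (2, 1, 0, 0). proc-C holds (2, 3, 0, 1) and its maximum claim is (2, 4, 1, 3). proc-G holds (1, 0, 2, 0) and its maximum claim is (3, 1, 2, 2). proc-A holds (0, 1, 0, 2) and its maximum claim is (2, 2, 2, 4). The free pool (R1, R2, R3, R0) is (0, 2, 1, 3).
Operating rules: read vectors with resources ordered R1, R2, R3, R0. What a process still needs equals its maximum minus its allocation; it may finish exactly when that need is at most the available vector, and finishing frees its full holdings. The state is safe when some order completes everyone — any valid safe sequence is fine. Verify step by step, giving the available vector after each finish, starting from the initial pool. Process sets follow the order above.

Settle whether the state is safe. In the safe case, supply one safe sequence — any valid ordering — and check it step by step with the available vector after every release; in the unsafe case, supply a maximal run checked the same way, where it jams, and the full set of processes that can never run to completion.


SAFE — a valid safe sequence is proc-C, proc-I, proc-G, proc-A.
Key observation: the first exact fit in this order is proc-C — it needs (0, 1, 1, 2) with (0, 2, 1, 3) free, meeting a requested resource to the last unit.
Check, step by step:
  pool = (0, 2, 1, 3)
  proc-C: need (0, 1, 1, 2) fits (0, 2, 1, 3); releases (2, 3, 0, 1), pool now (2, 5, 1, 4)
  proc-I: need (1, 0, 0, 0) fits (2, 5, 1, 4); releases (1, 1, 0, 0), pool now (3, 6, 1, 4)
  proc-G: need (2, 1, 0, 2) fits (3, 6, 1, 4); releases (1, 0, 2, 0), pool now (4, 6, 3, 4)
  proc-A: need (2, 1, 2, 2) fits (4, 6, 3, 4); releases (0, 1, 0, 2), pool now (4, 7, 3, 6)


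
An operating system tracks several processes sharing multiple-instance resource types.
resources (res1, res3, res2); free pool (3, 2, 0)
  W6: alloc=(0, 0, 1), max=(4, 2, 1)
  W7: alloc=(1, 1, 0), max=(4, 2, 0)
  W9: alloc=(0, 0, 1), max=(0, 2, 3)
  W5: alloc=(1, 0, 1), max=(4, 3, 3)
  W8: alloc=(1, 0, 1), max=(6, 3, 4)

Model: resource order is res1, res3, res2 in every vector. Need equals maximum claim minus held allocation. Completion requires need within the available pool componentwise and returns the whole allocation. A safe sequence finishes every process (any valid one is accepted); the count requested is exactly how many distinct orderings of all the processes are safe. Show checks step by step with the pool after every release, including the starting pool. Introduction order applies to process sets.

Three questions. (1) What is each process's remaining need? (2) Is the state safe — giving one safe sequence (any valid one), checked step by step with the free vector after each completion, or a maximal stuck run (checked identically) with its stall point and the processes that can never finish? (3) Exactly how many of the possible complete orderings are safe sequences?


(1) Remaining need (order res1, res3, res2):
  W6: (4, 2, 0)
  W7: (3, 1, 0)
  W9: (0, 2, 2)
  W5: (3, 3, 2)
  W8: (5, 3, 3)
(2) The state is UNSAFE.
Key observation: after W7, W6 complete, (4, 3, 1) is the best the pool ever gets, yet each leftover process wants more res2.
The run W7, W6 cannot be extended any further. Verifying each step:
  pool = (3, 2, 0)
  W7: need (3, 1, 0) fits (3, 2, 0); releases (1, 1, 0), pool now (4, 3, 0)
  W6: need (4, 2, 0) fits (4, 3, 0); releases (0, 0, 1), pool now (4, 3, 1)
  W9 still needs (0, 2, 2) but only (4, 3, 1) is free — short on res2
  W5 still needs (3, 3, 2) but only (4, 3, 1) is free — short on res2
  W8 still needs (5, 3, 3) but only (4, 3, 1) is free — short on res1 and res2
Never able to finish: W9, W5 and W8.
(3) The exact count: 0 of the possible complete orderings are safe sequences.


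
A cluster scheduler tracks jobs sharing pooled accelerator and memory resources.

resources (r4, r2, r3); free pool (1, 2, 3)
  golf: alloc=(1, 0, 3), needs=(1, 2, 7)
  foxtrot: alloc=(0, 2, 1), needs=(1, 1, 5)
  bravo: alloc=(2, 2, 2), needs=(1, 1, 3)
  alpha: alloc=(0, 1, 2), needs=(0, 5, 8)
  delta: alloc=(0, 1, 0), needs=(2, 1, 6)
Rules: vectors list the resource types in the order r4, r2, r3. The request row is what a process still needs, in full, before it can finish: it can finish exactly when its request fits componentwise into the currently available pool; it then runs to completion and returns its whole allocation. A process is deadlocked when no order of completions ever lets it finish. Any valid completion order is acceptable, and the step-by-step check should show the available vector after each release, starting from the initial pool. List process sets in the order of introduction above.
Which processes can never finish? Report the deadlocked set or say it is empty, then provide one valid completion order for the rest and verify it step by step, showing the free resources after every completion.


Deadlocked: golf and alpha.
Key observation: after bravo, foxtrot, delta complete, (3, 7, 6) is the best the pool ever gets, yet each leftover process wants more r3.
One completion order for the rest: bravo, foxtrot, delta. Check, step by step:
  pool = (1, 2, 3)
  run bravo (needs (1, 1, 3), free (1, 2, 3)); after release of (2, 2, 2) the pool is (3, 4, 5)
  run foxtrot (needs (1, 1, 5), free (3, 4, 5)); after release of (0, 2, 1) the pool is (3, 6, 6)
  run delta (needs (2, 1, 6), free (3, 6, 6)); after release of (0, 1, 0) the pool is (3, 7, 6)
None of the blocked processes ever fits:
  golf cannot run: need (1, 2, 7) vs free (3, 7, 6) (insufficient r3)
  alpha cannot run: need (0, 5, 8) vs free (3, 7, 6) (insufficient r3)


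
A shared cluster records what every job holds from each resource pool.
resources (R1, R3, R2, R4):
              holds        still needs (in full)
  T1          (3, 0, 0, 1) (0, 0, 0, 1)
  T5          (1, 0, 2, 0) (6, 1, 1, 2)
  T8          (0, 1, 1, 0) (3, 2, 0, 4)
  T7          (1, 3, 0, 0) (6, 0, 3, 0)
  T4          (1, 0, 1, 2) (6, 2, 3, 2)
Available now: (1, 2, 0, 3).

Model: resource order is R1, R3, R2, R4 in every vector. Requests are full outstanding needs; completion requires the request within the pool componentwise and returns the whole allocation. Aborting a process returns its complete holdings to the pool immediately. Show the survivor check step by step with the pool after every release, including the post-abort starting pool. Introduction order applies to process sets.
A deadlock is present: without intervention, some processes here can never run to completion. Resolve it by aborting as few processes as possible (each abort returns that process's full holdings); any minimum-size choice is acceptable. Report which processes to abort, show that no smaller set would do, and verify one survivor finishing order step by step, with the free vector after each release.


Abort T7 and T4.
Key observation: the deadlocked T5 becomes finishable only because T7 and T4 released (2, 3, 1, 2); it completes at step 2 below.
No one abort is enough; case by case: T1 alone leaves T5 blocked (short on R1); T5 alone leaves T7 blocked (short on R1); T8 alone leaves T5 blocked (short on R1); T7 alone leaves T5 blocked (short on R1); T4 alone leaves T5 blocked (short on R1).
Survivors finish in the order: T1, T5, T8. Step-by-step check (pool after the aborts first):
  pool = (3, 5, 1, 5)
  T1: need (0, 0, 0, 1) fits (3, 5, 1, 5); releases (3, 0, 0, 1), pool now (6, 5, 1, 6)
  T5: need (6, 1, 1, 2) fits (6, 5, 1, 6); releases (1, 0, 2, 0), pool now (7, 5, 3, 6)
  T8: need (3, 2, 0, 4) fits (7, 5, 3, 6); releases (0, 1, 1, 0), pool now (7, 6, 4, 6)


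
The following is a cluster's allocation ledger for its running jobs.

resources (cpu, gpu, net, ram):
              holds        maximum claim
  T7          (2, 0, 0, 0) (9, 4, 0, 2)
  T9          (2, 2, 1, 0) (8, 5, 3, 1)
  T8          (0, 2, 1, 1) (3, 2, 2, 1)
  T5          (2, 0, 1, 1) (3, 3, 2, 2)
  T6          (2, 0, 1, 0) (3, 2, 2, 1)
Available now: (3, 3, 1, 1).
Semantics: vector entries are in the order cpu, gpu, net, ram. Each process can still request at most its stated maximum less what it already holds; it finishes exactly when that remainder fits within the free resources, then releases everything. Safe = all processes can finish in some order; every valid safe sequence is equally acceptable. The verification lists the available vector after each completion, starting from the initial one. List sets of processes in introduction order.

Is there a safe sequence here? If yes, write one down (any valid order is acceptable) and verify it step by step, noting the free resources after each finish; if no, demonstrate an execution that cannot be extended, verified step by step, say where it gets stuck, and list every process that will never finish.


SAFE, for example via the order T6, T5, T8, T9, T7.
Key observation: reading the order forward, T6 is the first process whose need (1, 2, 1, 1) meets the free pool (3, 3, 1, 1) exactly on a resource it requests.
Walking it through:
  pool = (3, 3, 1, 1)
  T6 needs (1, 2, 1, 1) <= (3, 3, 1, 1) -> finishes; pool += (2, 0, 1, 0) = (5, 3, 2, 1)
  T5 needs (1, 3, 1, 1) <= (5, 3, 2, 1) -> finishes; pool += (2, 0, 1, 1) = (7, 3, 3, 2)
  T8 needs (3, 0, 1, 0) <= (7, 3, 3, 2) -> finishes; pool += (0, 2, 1, 1) = (7, 5, 4, 3)
  T9 needs (6, 3, 2, 1) <= (7, 5, 4, 3) -> finishes; pool += (2, 2, 1, 0) = (9, 7, 5, 3)
  T7 needs (7, 4, 0, 2) <= (9, 7, 5, 3) -> finishes; pool += (2, 0, 0, 0) = (11, 7, 5, 3)


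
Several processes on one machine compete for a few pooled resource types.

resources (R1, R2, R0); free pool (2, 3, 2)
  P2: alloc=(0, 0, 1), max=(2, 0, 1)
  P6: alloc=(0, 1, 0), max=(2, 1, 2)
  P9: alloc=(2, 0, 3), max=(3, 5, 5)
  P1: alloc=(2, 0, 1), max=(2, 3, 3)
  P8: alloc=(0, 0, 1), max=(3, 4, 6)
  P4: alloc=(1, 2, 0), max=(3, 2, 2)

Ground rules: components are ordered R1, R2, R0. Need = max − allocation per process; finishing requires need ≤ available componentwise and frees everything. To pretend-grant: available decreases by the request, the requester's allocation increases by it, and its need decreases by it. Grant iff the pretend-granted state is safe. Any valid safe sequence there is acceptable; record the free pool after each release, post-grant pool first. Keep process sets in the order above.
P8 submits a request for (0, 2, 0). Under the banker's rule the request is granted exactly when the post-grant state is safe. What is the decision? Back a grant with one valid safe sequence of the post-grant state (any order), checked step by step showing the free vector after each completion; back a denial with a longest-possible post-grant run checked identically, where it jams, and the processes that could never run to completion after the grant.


DENY. Granting would leave the state unsafe.
Key observation: after P4, P6, P1, P2 the pool peaks at (5, 4, 4), and each blocked process is short somewhere: P9 on R2; P8 on R0.
On the post-grant state, P4, P6, P1, P2 is a maximal run — nothing extends it. Step-by-step check:
  pool = (2, 1, 2)
  P4: need (2, 0, 2) fits (2, 1, 2); releases (1, 2, 0), pool now (3, 3, 2)
  P6: need (2, 0, 2) fits (3, 3, 2); releases (0, 1, 0), pool now (3, 4, 2)
  P1: need (0, 3, 2) fits (3, 4, 2); releases (2, 0, 1), pool now (5, 4, 3)
  P2: need (2, 0, 0) fits (5, 4, 3); releases (0, 0, 1), pool now (5, 4, 4)
  P9 still needs (1, 5, 2) but only (5, 4, 4) is free — short on R2
  P8 still needs (3, 2, 5) but only (5, 4, 4) is free — short on R0
Post-grant, the permanently blocked set is P9 and P8.


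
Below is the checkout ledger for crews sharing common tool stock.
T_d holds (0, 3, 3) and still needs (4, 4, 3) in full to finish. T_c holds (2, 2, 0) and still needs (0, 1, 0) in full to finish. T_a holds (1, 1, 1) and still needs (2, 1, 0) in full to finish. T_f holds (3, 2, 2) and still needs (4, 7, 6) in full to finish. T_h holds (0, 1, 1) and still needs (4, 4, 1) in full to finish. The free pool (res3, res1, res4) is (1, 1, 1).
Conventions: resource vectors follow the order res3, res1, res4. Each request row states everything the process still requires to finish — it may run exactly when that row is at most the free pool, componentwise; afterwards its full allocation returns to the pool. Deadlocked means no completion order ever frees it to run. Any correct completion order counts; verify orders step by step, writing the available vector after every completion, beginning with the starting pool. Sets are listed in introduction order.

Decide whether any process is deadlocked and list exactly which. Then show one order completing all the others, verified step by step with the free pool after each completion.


Nothing here is deadlocked.
Key observation: T_c fits the free pool immediately, and its release cascades until everyone finishes.
A valid finishing order for the others: T_c, T_a, T_h, T_d, T_f. Walking it through:
  pool = (1, 1, 1)
  T_c: need (0, 1, 0) fits (1, 1, 1); releases (2, 2, 0), pool now (3, 3, 1)
  T_a: need (2, 1, 0) fits (3, 3, 1); releases (1, 1, 1), pool now (4, 4, 2)
  T_h: need (4, 4, 1) fits (4, 4, 2); releases (0, 1, 1), pool now (4, 5, 3)
  T_d: need (4, 4, 3) fits (4, 5, 3); releases (0, 3, 3), pool now (4, 8, 6)
  T_f: need (4, 7, 6) fits (4, 8, 6); releases (3, 2, 2), pool now (7, 10, 8)


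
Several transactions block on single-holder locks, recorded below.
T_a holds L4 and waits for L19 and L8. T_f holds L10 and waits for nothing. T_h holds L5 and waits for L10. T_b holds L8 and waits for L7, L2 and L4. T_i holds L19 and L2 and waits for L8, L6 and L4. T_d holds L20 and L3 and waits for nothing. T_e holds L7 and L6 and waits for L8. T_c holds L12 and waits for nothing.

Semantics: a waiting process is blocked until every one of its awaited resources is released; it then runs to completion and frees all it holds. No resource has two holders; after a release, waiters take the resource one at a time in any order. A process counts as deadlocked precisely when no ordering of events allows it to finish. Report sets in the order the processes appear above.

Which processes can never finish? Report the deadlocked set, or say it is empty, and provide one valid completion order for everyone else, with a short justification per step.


Deadlocked set: T_a, T_b, T_i and T_e.
Key observation: the cycle T_a -> T_b -> T_a can never break — each member waits on the next; T_i and T_e are caught in further circular waits.
The rest can finish in the order T_f, T_h, T_d, T_c.
Step-by-step check:
  T_f: no waits; runs immediately, freeing L10
  T_h: everything it awaited (L10) is free; runs, freeing L5
  T_d: no waits; runs immediately, freeing L20 and L3
  T_c: no waits; runs immediately, freeing L12


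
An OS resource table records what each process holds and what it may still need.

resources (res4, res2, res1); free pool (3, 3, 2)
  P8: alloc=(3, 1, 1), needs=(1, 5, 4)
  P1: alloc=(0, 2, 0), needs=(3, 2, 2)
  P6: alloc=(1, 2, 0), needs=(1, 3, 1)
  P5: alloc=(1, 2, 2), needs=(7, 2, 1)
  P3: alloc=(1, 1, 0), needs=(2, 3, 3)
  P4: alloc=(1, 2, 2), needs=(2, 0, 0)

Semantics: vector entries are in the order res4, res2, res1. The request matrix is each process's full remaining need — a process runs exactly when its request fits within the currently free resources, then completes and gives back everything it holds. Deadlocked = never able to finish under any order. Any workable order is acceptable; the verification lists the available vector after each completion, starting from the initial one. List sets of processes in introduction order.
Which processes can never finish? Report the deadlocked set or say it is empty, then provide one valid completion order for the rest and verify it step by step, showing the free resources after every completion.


Nothing here is deadlocked.
Key observation: P4 fits the free pool immediately, and its release cascades until everyone finishes.
One completion order for the rest: P4, P1, P8, P3, P6, P5. Walking it through:
  pool = (3, 3, 2)
  P4 needs (2, 0, 0) <= (3, 3, 2) -> finishes; pool += (1, 2, 2) = (4, 5, 4)
  P1 needs (3, 2, 2) <= (4, 5, 4) -> finishes; pool += (0, 2, 0) = (4, 7, 4)
  P8 needs (1, 5, 4) <= (4, 7, 4) -> finishes; pool += (3, 1, 1) = (7, 8, 5)
  P3 needs (2, 3, 3) <= (7, 8, 5) -> finishes; pool += (1, 1, 0) = (8, 9, 5)
  P6 needs (1, 3, 1) <= (8, 9, 5) -> finishes; pool += (1, 2, 0) = (9, 11, 5)
  P5 needs (7, 2, 1) <= (9, 11, 5) -> finishes; pool += (1, 2, 2) = (10, 13, 7)


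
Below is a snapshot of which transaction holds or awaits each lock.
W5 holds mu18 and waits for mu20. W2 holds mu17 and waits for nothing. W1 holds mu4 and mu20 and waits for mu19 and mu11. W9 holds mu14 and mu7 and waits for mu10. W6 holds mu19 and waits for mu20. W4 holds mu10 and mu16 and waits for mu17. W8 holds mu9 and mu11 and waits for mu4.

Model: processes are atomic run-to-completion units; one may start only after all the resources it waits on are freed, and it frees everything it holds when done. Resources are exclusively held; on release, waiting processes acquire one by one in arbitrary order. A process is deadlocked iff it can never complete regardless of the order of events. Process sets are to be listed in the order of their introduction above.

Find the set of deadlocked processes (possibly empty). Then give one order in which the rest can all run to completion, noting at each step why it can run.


The deadlocked set is W5, W1, W6 and W8.
Key observation: the wait chain closes on itself along W1 -> W6 -> W1; W8 is caught in further circular waits and W5 waits into the deadlock from upstream.
The rest can finish in the order W2, W4, W9.
Check, step by step:
  W2 waits on nothing -> runs at once and releases mu17
  W4 waits on mu17 — all released -> runs and releases mu10 and mu16
  W9 waits on mu10 — all released -> runs and releases mu14 and mu7


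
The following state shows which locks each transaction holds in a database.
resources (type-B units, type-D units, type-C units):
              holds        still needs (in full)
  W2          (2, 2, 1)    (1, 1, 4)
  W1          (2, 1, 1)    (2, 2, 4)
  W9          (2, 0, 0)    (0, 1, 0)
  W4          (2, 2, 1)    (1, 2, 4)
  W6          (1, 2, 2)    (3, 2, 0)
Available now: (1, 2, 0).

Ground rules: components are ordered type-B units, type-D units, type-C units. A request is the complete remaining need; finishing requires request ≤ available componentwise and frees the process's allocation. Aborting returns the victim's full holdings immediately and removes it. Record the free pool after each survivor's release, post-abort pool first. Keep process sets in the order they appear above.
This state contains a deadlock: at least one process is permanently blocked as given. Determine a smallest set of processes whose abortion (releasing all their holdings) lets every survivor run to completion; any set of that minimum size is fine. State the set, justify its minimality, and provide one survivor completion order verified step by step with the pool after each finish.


The answer: abort W2 and W4.
Key observation: W1 could never have finished before the abort; with (4, 4, 2) returned by W2 and W4, it fits at step 3.
Minimality, checking each single-abort alternative: W2 alone leaves W1 blocked (short on type-C units); W1 alone leaves W2 blocked (short on type-C units); W9 alone leaves W2 blocked (short on type-C units); W4 alone leaves W2 blocked (short on type-C units); W6 alone leaves W2 blocked (short on type-C units).
One survivor order: W6, W9, W1. Walking it through (post-abort pool first):
  pool = (5, 6, 2)
  W6: need (3, 2, 0) fits (5, 6, 2); releases (1, 2, 2), pool now (6, 8, 4)
  W9: need (0, 1, 0) fits (6, 8, 4); releases (2, 0, 0), pool now (8, 8, 4)
  W1: need (2, 2, 4) fits (8, 8, 4); releases (2, 1, 1), pool now (10, 9, 5)


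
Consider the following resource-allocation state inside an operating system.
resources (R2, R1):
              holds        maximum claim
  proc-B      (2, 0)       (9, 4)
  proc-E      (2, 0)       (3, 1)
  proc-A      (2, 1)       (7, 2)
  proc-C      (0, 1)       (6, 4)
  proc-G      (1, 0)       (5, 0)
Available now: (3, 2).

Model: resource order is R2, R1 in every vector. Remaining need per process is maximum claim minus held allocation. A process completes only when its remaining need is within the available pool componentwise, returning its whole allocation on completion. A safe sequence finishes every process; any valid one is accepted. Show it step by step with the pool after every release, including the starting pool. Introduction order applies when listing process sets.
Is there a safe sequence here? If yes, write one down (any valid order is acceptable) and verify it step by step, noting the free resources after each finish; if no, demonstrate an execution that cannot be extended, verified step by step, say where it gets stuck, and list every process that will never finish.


SAFE. One safe sequence: proc-E, proc-A, proc-C, proc-B, proc-G.
Key observation: the order's first zero-slack moment is proc-A ((5, 1) needed, (5, 2) free — a requested resource with nothing to spare).
Verifying each step:
  pool = (3, 2)
  run proc-E (needs (1, 1), free (3, 2)); after release of (2, 0) the pool is (5, 2)
  run proc-A (needs (5, 1), free (5, 2)); after release of (2, 1) the pool is (7, 3)
  run proc-C (needs (6, 3), free (7, 3)); after release of (0, 1) the pool is (7, 4)
  run proc-B (needs (7, 4), free (7, 4)); after release of (2, 0) the pool is (9, 4)
  run proc-G (needs (4, 0), free (9, 4)); after release of (1, 0) the pool is (10, 4)


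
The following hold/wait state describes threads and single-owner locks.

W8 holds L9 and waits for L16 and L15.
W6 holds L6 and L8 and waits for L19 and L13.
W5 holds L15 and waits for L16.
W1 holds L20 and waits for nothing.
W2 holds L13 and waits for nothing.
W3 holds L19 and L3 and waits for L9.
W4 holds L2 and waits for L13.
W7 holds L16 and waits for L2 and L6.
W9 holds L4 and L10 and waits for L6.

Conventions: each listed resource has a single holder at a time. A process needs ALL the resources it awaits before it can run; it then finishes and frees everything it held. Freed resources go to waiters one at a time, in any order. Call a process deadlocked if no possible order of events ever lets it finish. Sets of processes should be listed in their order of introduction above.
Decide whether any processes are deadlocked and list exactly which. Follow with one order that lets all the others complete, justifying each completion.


The deadlocked set is W8, W6, W5, W3, W7 and W9.
Key observation: along W8 -> W5 -> W7 -> W6 -> W3 -> W8, each member waits on what the next one holds — a deadlock; W9 waits into the deadlock from upstream.
A valid finishing order for the others: W2, W4, W1.
Verifying each step:
  W2: no waits; runs immediately, freeing L13
  run W4 (all its waits — L13 — are resolved); releases L2
  W1: no waits; runs immediately, freeing L20


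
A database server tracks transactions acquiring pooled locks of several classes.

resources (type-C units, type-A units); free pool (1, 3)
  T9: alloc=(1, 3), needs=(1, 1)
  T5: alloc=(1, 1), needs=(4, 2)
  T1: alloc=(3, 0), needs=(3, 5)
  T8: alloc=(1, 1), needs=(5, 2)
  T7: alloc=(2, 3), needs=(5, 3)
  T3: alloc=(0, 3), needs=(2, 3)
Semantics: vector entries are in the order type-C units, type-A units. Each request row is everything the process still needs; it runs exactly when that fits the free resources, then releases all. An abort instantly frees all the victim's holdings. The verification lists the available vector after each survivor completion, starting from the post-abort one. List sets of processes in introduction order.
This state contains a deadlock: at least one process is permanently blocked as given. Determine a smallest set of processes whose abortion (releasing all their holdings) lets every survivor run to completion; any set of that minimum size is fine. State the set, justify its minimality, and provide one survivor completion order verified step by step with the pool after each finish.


Minimum abort set: T8.
Key observation: T1 could never have finished before the abort; with (1, 1) returned by T8, it fits at step 2.
No smaller set exists: with zero aborts the deadlock remains.
One survivor order: T9, T1, T7, T5, T3. Walking it through (post-abort pool first):
  pool = (2, 4)
  T9 needs (1, 1) <= (2, 4) -> finishes; pool += (1, 3) = (3, 7)
  T1 needs (3, 5) <= (3, 7) -> finishes; pool += (3, 0) = (6, 7)
  T7 needs (5, 3) <= (6, 7) -> finishes; pool += (2, 3) = (8, 10)
  T5 needs (4, 2) <= (8, 10) -> finishes; pool += (1, 1) = (9, 11)
  T3 needs (2, 3) <= (9, 11) -> finishes; pool += (0, 3) = (9, 14)


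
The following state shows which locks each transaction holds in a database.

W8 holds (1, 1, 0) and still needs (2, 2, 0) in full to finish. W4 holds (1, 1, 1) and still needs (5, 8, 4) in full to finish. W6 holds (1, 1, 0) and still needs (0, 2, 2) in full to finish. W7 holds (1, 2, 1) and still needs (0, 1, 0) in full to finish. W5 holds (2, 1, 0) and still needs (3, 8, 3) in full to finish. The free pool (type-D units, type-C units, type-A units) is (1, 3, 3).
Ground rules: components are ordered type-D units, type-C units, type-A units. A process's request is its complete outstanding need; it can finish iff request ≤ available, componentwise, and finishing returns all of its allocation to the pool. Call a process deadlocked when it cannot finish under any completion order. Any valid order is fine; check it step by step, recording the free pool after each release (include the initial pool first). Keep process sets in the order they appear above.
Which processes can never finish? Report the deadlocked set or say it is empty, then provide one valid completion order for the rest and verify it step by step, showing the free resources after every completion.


Deadlocked set: W4 and W5.
Key observation: once W6, W7, W8 finish, the pool peaks at (4, 7, 4) — and every remaining process still needs more type-C units than that.
One completion order for the rest: W6, W7, W8. Walking it through:
  pool = (1, 3, 3)
  W6 needs (0, 2, 2) <= (1, 3, 3) -> finishes; pool += (1, 1, 0) = (2, 4, 3)
  W7 needs (0, 1, 0) <= (2, 4, 3) -> finishes; pool += (1, 2, 1) = (3, 6, 4)
  W8 needs (2, 2, 0) <= (3, 6, 4) -> finishes; pool += (1, 1, 0) = (4, 7, 4)
The blocked processes can never fit:
  W4 still needs (5, 8, 4) but only (4, 7, 4) is free — short on type-D units and type-C units
  W5 still needs (3, 8, 3) but only (4, 7, 4) is free — short on type-C units


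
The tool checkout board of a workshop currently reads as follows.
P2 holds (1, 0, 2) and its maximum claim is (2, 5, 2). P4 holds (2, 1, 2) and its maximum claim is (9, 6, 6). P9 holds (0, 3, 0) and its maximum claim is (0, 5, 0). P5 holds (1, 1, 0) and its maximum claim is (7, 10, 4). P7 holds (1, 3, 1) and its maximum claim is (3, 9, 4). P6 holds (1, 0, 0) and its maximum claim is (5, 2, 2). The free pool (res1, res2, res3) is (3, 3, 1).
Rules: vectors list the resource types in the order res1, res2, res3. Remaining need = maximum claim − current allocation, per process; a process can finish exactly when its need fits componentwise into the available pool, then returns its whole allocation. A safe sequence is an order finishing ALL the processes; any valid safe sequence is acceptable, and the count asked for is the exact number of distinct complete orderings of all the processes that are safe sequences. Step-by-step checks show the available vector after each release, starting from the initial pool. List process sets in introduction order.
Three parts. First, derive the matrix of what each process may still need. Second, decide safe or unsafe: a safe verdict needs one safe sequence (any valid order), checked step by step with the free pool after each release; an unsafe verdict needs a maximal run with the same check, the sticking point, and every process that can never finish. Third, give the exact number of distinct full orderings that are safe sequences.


(1) Need matrix, components ordered res1, res2, res3:
  P2: (1, 5, 0)
  P4: (7, 5, 4)
  P9: (0, 2, 0)
  P5: (6, 9, 4)
  P7: (2, 6, 3)
  P6: (4, 2, 2)
(2) SAFE, for example via the order P9, P2, P6, P7, P5, P4.
Key observation: reading the order forward, P6 is the first process whose need (4, 2, 2) meets the free pool (4, 6, 3) exactly on a resource it requests.
Check, step by step:
  pool = (3, 3, 1)
  P9: need (0, 2, 0) fits (3, 3, 1); releases (0, 3, 0), pool now (3, 6, 1)
  P2: need (1, 5, 0) fits (3, 6, 1); releases (1, 0, 2), pool now (4, 6, 3)
  P6: need (4, 2, 2) fits (4, 6, 3); releases (1, 0, 0), pool now (5, 6, 3)
  P7: need (2, 6, 3) fits (5, 6, 3); releases (1, 3, 1), pool now (6, 9, 4)
  P5: need (6, 9, 4) fits (6, 9, 4); releases (1, 1, 0), pool now (7, 10, 4)
  P4: need (7, 5, 4) fits (7, 10, 4); releases (2, 1, 2), pool now (9, 11, 6)
(3) Exactly 2 of the possible complete orderings are safe sequences.
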